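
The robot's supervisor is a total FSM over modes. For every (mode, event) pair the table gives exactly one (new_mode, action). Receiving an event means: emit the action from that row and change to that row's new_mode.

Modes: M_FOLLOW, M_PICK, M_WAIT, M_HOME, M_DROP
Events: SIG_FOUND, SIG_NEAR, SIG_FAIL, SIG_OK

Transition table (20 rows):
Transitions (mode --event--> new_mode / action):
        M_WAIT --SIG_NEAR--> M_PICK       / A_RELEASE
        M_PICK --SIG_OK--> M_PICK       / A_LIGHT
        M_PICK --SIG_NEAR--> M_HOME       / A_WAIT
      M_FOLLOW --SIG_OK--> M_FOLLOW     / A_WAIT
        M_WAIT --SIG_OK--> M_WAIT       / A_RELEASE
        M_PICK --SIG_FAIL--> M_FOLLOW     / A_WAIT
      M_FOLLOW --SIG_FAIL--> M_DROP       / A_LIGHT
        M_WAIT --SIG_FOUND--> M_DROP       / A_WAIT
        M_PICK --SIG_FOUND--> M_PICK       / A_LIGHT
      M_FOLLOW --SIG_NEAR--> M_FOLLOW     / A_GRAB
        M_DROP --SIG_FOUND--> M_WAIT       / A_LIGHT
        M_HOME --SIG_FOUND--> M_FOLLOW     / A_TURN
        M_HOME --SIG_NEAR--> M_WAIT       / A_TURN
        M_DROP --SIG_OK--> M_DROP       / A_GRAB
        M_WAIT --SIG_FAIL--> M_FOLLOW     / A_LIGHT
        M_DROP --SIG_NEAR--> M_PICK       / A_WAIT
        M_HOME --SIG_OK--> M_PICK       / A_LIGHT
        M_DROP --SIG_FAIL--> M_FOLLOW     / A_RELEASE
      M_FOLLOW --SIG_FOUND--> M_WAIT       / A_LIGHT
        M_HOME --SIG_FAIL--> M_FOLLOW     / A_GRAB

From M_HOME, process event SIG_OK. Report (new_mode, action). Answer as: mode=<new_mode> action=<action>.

current mode = M_HOME; filter table to that mode:
  (M_HOME, SIG_FOUND) → (M_FOLLOW, A_TURN)
  (M_HOME, SIG_NEAR) → (M_WAIT, A_TURN)
  (M_HOME, SIG_OK) → (M_PICK, A_LIGHT)  ← event matches
  (M_HOME, SIG_FAIL) → (M_FOLLOW, A_GRAB)
event = SIG_OK selects (M_PICK, A_LIGHT)

mode=M_PICK action=A_LIGHT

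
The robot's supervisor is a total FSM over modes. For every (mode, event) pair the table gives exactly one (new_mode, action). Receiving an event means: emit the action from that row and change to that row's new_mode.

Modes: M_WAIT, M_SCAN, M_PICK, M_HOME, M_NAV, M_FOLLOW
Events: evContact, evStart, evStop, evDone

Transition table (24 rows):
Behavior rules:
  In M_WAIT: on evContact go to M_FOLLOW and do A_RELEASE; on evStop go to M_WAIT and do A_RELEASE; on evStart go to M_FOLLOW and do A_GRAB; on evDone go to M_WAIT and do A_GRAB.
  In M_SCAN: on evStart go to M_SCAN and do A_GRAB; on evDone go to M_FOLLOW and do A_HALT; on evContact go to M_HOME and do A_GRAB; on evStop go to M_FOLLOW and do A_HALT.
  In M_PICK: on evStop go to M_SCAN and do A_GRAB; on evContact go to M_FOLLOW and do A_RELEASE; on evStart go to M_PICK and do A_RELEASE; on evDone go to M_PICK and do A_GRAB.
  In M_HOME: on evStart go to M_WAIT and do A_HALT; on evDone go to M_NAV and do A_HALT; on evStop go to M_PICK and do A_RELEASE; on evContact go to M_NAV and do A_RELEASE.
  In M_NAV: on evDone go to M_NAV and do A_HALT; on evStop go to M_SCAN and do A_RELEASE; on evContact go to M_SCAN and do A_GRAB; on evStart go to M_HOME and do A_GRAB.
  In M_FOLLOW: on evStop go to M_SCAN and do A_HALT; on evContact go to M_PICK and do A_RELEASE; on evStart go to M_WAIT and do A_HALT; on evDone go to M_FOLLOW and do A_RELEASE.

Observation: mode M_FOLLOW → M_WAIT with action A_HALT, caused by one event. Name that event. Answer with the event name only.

try evContact: (M_FOLLOW, evContact) → (M_PICK, A_RELEASE)
try evStart: (M_FOLLOW, evStart) → (M_WAIT, A_HALT)  ← matches
try evStop: (M_FOLLOW, evStop) → (M_SCAN, A_HALT)
try evDone: (M_FOLLOW, evDone) → (M_FOLLOW, A_RELEASE)

evStart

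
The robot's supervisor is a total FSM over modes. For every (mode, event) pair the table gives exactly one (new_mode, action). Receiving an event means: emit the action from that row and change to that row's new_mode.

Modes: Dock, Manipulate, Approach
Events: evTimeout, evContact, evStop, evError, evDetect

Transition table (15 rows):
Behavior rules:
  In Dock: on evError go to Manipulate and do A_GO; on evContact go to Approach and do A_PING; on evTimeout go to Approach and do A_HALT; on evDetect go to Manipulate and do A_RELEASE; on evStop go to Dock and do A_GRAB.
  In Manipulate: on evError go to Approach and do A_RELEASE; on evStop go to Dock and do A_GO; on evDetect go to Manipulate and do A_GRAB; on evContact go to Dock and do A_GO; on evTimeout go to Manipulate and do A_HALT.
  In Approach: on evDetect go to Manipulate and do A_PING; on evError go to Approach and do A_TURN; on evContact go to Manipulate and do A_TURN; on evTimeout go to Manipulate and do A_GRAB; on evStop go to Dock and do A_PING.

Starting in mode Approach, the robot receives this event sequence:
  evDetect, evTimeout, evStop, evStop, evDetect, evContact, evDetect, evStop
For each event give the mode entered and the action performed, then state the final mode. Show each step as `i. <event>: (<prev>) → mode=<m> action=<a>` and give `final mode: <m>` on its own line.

final mode: Dock

1. evDetect: (Approach) → mode=Manipulate action=A_PING
2. evTimeout: (Manipulate) → mode=Manipulate action=A_HALT
3. evStop: (Manipulate) → mode=Dock action=A_GO
4. evStop: (Dock) → mode=Dock action=A_GRAB
5. evDetect: (Dock) → mode=Manipulate action=A_RELEASE
6. evContact: (Manipulate) → mode=Dock action=A_GO
7. evDetect: (Dock) → mode=Manipulate action=A_RELEASE
8. evStop: (Manipulate) → mode=Dock action=A_GO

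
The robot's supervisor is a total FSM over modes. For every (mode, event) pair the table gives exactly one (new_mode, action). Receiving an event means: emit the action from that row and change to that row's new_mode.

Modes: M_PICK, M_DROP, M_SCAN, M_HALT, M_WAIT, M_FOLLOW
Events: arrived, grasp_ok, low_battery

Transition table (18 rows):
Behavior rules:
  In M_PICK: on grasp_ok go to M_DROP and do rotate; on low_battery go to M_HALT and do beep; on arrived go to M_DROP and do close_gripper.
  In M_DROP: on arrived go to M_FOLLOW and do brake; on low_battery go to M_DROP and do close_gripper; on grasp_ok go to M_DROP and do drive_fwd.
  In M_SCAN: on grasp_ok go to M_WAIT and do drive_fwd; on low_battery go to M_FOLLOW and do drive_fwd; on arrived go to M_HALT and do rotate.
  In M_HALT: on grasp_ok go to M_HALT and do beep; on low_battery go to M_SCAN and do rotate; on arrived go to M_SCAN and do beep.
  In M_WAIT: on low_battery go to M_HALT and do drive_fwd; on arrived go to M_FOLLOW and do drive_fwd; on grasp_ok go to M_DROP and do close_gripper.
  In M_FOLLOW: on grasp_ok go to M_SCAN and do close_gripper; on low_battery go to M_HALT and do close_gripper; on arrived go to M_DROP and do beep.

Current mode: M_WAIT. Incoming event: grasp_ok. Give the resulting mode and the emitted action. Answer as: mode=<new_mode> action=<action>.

current mode = M_WAIT; filter table to that mode:
  (M_WAIT, low_battery) → (M_HALT, drive_fwd)
  (M_WAIT, arrived) → (M_FOLLOW, drive_fwd)
  (M_WAIT, grasp_ok) → (M_DROP, close_gripper)  ← event matches
event = grasp_ok selects (M_DROP, close_gripper)

mode=M_DROP action=close_gripper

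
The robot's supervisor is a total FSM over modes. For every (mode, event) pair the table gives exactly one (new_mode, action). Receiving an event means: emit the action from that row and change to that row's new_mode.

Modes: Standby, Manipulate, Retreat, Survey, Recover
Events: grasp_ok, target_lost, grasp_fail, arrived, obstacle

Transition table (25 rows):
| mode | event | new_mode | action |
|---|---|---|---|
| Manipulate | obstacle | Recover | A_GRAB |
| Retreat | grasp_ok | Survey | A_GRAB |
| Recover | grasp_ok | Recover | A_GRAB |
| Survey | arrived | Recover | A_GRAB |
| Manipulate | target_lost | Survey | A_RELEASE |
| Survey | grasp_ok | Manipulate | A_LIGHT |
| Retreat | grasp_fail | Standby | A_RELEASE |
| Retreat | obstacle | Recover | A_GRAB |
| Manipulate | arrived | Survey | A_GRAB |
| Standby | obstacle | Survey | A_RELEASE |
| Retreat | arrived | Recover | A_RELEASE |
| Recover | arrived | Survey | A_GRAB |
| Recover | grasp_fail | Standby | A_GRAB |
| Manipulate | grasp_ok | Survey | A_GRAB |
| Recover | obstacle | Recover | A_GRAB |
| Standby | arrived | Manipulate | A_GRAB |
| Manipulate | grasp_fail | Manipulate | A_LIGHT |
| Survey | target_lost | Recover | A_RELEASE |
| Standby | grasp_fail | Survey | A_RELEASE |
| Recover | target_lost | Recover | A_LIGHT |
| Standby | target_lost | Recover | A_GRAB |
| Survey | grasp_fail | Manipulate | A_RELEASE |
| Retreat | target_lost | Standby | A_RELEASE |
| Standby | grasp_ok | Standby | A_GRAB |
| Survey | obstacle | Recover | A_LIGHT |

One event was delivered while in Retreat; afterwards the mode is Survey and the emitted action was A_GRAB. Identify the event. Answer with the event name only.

try grasp_ok: (Retreat, grasp_ok) → (Survey, A_GRAB)  ← matches
try target_lost: (Retreat, target_lost) → (Standby, A_RELEASE)
try grasp_fail: (Retreat, grasp_fail) → (Standby, A_RELEASE)
try arrived: (Retreat, arrived) → (Recover, A_RELEASE)
try obstacle: (Retreat, obstacle) → (Recover, A_GRAB)

grasp_ok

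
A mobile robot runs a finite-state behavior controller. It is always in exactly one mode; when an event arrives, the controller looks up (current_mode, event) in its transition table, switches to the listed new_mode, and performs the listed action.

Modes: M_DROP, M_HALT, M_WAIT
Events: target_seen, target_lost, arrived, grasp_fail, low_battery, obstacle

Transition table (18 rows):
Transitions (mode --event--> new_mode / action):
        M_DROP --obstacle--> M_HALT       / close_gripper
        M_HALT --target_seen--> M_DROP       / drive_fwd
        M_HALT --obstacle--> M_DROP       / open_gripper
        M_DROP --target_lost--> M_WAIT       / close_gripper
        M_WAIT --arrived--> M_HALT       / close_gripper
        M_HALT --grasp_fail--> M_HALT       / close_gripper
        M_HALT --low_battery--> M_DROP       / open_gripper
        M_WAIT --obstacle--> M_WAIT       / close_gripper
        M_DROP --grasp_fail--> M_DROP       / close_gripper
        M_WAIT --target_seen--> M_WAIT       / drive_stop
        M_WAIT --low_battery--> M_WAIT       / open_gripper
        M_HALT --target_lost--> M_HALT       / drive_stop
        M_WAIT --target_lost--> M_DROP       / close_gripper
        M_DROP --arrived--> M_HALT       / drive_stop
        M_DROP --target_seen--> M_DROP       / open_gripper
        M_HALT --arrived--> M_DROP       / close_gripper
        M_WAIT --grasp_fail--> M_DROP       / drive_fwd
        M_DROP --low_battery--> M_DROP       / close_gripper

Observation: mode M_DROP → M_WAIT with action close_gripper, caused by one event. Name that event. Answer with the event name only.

target_lost

try target_seen: (M_DROP, target_seen) → (M_DROP, open_gripper)
try target_lost: (M_DROP, target_lost) → (M_WAIT, close_gripper)  ← matches
try arrived: (M_DROP, arrived) → (M_HALT, drive_stop)
try grasp_fail: (M_DROP, grasp_fail) → (M_DROP, close_gripper)
try low_battery: (M_DROP, low_battery) → (M_DROP, close_gripper)
try obstacle: (M_DROP, obstacle) → (M_HALT, close_gripper)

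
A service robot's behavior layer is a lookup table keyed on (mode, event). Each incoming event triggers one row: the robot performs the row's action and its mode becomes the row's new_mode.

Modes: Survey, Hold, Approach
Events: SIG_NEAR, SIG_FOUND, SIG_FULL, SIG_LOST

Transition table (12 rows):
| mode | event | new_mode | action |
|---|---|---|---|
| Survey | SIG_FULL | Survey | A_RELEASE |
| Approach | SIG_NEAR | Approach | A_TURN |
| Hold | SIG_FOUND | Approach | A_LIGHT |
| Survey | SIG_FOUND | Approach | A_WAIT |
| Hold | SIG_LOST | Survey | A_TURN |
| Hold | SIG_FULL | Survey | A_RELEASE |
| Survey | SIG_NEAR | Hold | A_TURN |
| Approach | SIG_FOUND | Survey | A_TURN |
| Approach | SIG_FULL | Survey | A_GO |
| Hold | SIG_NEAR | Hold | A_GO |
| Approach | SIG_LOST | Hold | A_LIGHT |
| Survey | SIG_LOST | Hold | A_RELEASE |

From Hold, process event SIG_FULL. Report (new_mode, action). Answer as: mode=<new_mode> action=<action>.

current mode = Hold; filter table to that mode:
  (Hold, SIG_FOUND) → (Approach, A_LIGHT)
  (Hold, SIG_LOST) → (Survey, A_TURN)
  (Hold, SIG_FULL) → (Survey, A_RELEASE)  ← event matches
  (Hold, SIG_NEAR) → (Hold, A_GO)
event = SIG_FULL selects (Survey, A_RELEASE)

mode=Survey action=A_RELEASE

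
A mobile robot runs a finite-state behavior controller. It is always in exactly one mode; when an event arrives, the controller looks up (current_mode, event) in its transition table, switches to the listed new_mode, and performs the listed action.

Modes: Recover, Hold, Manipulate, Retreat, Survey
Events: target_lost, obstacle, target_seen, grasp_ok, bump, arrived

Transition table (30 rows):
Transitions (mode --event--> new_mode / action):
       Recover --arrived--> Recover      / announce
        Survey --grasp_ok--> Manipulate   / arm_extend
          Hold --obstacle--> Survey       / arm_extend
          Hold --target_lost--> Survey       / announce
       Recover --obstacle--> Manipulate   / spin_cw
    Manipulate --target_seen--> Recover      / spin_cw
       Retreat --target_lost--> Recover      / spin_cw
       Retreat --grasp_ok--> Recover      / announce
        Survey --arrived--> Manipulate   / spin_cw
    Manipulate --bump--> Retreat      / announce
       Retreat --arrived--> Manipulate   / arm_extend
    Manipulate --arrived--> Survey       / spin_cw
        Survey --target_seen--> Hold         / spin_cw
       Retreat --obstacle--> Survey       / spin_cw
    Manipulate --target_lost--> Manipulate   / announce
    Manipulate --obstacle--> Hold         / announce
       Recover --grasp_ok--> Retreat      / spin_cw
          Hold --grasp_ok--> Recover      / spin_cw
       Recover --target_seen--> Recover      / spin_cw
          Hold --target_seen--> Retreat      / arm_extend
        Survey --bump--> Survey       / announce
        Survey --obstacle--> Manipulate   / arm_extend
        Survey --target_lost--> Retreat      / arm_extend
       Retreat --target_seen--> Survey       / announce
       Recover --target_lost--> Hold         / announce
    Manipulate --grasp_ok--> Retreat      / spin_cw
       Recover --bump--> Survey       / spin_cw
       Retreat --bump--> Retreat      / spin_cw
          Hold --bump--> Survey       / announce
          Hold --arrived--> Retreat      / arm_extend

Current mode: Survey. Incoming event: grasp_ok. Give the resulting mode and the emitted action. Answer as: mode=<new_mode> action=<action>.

mode=Manipulate action=arm_extend

current mode = Survey; filter table to that mode:
  (Survey, grasp_ok) → (Manipulate, arm_extend)  ← event matches
  (Survey, arrived) → (Manipulate, spin_cw)
  (Survey, target_seen) → (Hold, spin_cw)
  (Survey, bump) → (Survey, announce)
  (Survey, obstacle) → (Manipulate, arm_extend)
  (Survey, target_lost) → (Retreat, arm_extend)
event = grasp_ok selects (Manipulate, arm_extend)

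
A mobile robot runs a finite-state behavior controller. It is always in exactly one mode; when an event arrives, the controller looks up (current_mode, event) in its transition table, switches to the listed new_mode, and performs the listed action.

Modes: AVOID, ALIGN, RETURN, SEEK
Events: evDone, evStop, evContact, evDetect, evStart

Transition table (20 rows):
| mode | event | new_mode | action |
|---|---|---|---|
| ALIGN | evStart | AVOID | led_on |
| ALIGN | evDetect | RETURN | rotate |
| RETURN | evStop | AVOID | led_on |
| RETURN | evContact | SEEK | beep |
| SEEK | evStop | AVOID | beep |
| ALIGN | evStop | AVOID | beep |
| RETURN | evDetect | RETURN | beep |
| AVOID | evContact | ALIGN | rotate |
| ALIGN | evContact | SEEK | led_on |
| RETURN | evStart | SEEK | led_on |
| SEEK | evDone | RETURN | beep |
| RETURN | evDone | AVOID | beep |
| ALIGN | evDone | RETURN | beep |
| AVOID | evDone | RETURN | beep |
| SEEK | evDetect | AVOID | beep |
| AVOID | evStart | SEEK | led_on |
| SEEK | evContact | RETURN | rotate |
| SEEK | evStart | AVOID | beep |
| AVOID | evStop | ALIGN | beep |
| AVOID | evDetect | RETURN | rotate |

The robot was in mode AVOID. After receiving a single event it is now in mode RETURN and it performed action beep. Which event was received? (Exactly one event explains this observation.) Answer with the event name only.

evDone

try evDone: (AVOID, evDone) → (RETURN, beep)  ← matches
try evStop: (AVOID, evStop) → (ALIGN, beep)
try evContact: (AVOID, evContact) → (ALIGN, rotate)
try evDetect: (AVOID, evDetect) → (RETURN, rotate)
try evStart: (AVOID, evStart) → (SEEK, led_on)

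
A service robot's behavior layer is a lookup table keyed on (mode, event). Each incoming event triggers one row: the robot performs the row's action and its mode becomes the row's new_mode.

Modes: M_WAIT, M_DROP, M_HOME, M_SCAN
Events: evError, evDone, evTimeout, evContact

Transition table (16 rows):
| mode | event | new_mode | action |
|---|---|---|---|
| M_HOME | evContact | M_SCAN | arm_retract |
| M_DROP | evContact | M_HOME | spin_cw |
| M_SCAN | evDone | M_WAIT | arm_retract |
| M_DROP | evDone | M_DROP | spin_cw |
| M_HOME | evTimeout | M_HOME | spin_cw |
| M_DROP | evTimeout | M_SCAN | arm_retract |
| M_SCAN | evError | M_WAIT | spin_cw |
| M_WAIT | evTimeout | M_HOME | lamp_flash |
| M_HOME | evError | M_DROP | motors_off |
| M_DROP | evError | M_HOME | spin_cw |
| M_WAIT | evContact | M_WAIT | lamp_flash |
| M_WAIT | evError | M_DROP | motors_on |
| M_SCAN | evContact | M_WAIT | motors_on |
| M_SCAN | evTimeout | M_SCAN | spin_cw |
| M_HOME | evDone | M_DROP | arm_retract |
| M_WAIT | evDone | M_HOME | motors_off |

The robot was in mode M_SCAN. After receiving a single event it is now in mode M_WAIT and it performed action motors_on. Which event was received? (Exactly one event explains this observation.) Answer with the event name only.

evContact

try evError: (M_SCAN, evError) → (M_WAIT, spin_cw)
try evDone: (M_SCAN, evDone) → (M_WAIT, arm_retract)
try evTimeout: (M_SCAN, evTimeout) → (M_SCAN, spin_cw)
try evContact: (M_SCAN, evContact) → (M_WAIT, motors_on)  ← matches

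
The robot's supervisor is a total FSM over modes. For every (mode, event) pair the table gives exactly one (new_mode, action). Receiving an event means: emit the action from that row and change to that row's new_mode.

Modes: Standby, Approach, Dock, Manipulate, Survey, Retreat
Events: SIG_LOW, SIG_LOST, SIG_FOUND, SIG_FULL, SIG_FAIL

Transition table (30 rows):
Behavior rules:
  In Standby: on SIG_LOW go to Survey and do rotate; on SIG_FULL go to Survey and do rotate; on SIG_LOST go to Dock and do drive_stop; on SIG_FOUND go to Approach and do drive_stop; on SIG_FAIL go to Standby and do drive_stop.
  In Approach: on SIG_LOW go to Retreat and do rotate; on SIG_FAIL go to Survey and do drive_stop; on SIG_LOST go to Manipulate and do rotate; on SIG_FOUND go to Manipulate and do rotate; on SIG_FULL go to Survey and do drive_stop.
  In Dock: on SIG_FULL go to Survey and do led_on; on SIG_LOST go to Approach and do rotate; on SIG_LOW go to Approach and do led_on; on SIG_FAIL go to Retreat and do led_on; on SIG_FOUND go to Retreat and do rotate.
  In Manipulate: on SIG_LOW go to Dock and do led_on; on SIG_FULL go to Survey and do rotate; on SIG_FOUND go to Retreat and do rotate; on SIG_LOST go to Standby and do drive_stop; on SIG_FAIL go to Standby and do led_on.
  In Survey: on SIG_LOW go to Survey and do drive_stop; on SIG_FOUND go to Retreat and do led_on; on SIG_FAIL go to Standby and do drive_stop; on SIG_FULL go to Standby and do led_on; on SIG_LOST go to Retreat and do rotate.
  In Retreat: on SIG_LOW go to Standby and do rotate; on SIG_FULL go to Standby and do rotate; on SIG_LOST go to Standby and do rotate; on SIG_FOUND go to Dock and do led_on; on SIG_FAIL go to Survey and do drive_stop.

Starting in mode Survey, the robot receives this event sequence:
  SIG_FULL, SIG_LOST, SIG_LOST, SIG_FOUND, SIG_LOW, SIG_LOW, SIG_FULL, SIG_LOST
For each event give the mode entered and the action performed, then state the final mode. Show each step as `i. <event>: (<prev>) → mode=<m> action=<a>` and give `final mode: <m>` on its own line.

final mode: Retreat

1. SIG_FULL: (Survey) → mode=Standby action=led_on
2. SIG_LOST: (Standby) → mode=Dock action=drive_stop
3. SIG_LOST: (Dock) → mode=Approach action=rotate
4. SIG_FOUND: (Approach) → mode=Manipulate action=rotate
5. SIG_LOW: (Manipulate) → mode=Dock action=led_on
6. SIG_LOW: (Dock) → mode=Approach action=led_on
7. SIG_FULL: (Approach) → mode=Survey action=drive_stop
8. SIG_LOST: (Survey) → mode=Retreat action=rotate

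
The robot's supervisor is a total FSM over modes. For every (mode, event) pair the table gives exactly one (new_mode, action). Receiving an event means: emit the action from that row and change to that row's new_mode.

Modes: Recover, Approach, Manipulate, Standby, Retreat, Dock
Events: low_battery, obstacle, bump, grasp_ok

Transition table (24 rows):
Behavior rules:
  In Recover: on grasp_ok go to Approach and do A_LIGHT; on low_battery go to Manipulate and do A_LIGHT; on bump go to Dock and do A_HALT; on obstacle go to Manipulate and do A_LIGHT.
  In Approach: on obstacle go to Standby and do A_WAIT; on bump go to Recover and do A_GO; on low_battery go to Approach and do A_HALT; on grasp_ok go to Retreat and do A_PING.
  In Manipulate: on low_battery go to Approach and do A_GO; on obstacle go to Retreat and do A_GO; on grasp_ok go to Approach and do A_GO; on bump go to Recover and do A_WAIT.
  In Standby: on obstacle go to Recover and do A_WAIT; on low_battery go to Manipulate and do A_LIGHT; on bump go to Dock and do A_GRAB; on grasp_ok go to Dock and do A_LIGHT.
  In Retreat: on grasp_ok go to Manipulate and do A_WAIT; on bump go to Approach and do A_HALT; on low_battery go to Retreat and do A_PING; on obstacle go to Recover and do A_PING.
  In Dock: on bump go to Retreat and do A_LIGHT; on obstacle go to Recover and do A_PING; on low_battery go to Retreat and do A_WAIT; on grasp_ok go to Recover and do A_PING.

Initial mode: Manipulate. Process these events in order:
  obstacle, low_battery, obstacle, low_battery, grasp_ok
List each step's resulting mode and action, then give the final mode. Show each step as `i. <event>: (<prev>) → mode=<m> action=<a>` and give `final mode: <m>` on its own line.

final mode: Approach

1. obstacle: (Manipulate) → mode=Retreat action=A_GO
2. low_battery: (Retreat) → mode=Retreat action=A_PING
3. obstacle: (Retreat) → mode=Recover action=A_PING
4. low_battery: (Recover) → mode=Manipulate action=A_LIGHT
5. grasp_ok: (Manipulate) → mode=Approach action=A_GO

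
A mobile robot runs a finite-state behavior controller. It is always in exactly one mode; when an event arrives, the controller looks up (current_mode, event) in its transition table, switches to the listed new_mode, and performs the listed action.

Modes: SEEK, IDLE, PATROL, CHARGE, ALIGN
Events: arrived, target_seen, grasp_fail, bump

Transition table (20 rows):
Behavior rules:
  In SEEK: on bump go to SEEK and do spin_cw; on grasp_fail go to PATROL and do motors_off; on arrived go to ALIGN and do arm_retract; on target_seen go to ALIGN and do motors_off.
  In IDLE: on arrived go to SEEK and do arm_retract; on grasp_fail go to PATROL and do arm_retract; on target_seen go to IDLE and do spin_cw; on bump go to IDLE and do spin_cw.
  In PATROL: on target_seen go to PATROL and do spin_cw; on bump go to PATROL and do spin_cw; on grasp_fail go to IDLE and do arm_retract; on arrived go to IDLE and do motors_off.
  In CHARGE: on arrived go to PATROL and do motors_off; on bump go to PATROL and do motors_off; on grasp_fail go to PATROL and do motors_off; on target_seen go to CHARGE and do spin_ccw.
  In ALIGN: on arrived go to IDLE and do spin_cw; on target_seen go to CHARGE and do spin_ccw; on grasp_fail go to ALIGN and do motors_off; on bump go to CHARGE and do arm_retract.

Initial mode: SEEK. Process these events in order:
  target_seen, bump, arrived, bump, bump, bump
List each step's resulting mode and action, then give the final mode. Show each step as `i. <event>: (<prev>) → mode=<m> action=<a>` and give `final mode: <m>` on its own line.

1. target_seen: (SEEK) → mode=ALIGN action=motors_off
2. bump: (ALIGN) → mode=CHARGE action=arm_retract
3. arrived: (CHARGE) → mode=PATROL action=motors_off
4. bump: (PATROL) → mode=PATROL action=spin_cw
5. bump: (PATROL) → mode=PATROL action=spin_cw
6. bump: (PATROL) → mode=PATROL action=spin_cw

final mode: PATROL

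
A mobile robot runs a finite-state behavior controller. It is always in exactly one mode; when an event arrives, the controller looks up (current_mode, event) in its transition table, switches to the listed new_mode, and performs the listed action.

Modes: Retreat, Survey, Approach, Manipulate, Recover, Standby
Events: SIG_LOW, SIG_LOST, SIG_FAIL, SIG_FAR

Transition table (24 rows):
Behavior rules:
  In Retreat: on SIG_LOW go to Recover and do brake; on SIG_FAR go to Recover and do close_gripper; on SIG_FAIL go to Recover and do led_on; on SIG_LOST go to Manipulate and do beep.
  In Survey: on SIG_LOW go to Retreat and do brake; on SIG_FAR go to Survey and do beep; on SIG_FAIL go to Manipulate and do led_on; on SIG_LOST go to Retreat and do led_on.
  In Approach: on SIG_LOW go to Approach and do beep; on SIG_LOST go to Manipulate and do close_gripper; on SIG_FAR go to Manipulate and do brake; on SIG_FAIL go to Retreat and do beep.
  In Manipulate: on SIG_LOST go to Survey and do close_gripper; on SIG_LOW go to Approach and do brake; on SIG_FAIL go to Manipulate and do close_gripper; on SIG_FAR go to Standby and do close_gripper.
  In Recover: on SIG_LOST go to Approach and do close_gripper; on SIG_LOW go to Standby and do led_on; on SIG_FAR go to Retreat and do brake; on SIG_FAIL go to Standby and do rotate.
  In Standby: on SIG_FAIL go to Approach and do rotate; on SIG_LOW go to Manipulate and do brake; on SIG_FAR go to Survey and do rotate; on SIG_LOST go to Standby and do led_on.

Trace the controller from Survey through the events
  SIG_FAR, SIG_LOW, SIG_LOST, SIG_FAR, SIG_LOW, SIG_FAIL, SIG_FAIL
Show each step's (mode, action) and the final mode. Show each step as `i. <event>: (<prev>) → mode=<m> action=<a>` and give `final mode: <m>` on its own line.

1. SIG_FAR: (Survey) → mode=Survey action=beep
2. SIG_LOW: (Survey) → mode=Retreat action=brake
3. SIG_LOST: (Retreat) → mode=Manipulate action=beep
4. SIG_FAR: (Manipulate) → mode=Standby action=close_gripper
5. SIG_LOW: (Standby) → mode=Manipulate action=brake
6. SIG_FAIL: (Manipulate) → mode=Manipulate action=close_gripper
7. SIG_FAIL: (Manipulate) → mode=Manipulate action=close_gripper

final mode: Manipulate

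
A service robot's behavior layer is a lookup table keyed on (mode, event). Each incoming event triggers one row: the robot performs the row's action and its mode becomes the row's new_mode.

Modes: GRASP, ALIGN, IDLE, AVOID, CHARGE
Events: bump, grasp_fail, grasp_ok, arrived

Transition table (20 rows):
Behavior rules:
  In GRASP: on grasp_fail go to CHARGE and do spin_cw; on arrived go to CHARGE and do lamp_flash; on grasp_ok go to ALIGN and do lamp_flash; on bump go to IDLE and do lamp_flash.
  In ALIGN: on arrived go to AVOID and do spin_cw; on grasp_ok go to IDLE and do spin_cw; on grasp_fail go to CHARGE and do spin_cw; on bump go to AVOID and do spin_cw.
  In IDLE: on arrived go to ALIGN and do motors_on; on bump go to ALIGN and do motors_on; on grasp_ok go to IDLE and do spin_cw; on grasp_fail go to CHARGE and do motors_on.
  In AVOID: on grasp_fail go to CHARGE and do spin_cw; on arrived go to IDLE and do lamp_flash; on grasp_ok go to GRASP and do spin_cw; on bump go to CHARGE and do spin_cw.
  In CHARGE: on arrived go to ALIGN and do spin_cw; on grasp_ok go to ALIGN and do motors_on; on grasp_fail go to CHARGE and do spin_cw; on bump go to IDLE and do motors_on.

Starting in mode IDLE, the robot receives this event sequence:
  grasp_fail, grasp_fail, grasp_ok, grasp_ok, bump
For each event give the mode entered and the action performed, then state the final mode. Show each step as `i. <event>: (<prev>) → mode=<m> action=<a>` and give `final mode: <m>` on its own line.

final mode: ALIGN

1. grasp_fail: (IDLE) → mode=CHARGE action=motors_on
2. grasp_fail: (CHARGE) → mode=CHARGE action=spin_cw
3. grasp_ok: (CHARGE) → mode=ALIGN action=motors_on
4. grasp_ok: (ALIGN) → mode=IDLE action=spin_cw
5. bump: (IDLE) → mode=ALIGN action=motors_on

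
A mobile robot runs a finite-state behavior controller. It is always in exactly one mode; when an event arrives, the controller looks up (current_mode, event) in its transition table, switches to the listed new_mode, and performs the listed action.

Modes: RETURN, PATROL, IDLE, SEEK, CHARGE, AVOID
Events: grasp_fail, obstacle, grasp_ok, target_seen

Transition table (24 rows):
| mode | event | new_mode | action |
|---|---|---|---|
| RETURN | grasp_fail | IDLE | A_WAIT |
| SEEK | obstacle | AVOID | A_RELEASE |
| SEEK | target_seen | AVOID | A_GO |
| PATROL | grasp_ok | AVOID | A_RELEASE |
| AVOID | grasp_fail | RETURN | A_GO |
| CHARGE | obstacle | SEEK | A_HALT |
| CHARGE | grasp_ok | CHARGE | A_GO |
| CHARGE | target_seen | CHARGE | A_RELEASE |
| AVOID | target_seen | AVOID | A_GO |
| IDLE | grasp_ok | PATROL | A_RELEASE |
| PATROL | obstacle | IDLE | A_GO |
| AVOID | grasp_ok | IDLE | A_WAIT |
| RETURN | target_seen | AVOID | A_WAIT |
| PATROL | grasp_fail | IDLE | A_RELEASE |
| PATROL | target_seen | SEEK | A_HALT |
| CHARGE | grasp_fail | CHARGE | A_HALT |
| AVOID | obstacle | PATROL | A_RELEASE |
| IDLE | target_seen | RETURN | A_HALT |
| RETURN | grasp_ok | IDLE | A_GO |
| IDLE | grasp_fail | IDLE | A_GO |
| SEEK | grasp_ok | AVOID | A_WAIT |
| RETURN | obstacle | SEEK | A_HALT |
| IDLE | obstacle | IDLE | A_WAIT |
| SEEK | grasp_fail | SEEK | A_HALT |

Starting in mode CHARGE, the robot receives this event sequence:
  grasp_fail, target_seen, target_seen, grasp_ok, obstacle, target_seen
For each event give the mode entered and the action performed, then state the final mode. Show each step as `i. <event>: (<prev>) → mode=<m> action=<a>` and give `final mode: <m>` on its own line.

1. grasp_fail: (CHARGE) → mode=CHARGE action=A_HALT
2. target_seen: (CHARGE) → mode=CHARGE action=A_RELEASE
3. target_seen: (CHARGE) → mode=CHARGE action=A_RELEASE
4. grasp_ok: (CHARGE) → mode=CHARGE action=A_GO
5. obstacle: (CHARGE) → mode=SEEK action=A_HALT
6. target_seen: (SEEK) → mode=AVOID action=A_GO

final mode: AVOID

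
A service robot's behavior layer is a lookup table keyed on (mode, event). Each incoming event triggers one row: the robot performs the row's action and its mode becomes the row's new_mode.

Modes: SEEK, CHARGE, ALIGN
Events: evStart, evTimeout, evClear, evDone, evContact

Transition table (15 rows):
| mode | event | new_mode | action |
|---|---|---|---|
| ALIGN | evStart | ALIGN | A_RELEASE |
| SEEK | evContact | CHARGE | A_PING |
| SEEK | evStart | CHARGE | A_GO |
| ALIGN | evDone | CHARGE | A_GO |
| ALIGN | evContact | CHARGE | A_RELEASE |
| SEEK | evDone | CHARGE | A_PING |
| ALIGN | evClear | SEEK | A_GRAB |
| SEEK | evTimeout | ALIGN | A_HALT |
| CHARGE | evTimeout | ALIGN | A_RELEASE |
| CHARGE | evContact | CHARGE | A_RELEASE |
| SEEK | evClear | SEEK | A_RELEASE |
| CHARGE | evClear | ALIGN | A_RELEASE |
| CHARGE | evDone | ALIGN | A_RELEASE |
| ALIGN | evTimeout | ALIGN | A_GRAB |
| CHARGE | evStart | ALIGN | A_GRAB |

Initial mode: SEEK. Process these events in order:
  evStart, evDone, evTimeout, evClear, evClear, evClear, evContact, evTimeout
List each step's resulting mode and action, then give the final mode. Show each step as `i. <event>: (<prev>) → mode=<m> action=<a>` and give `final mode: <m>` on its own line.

final mode: ALIGN

1. evStart: (SEEK) → mode=CHARGE action=A_GO
2. evDone: (CHARGE) → mode=ALIGN action=A_RELEASE
3. evTimeout: (ALIGN) → mode=ALIGN action=A_GRAB
4. evClear: (ALIGN) → mode=SEEK action=A_GRAB
5. evClear: (SEEK) → mode=SEEK action=A_RELEASE
6. evClear: (SEEK) → mode=SEEK action=A_RELEASE
7. evContact: (SEEK) → mode=CHARGE action=A_PING
8. evTimeout: (CHARGE) → mode=ALIGN action=A_RELEASE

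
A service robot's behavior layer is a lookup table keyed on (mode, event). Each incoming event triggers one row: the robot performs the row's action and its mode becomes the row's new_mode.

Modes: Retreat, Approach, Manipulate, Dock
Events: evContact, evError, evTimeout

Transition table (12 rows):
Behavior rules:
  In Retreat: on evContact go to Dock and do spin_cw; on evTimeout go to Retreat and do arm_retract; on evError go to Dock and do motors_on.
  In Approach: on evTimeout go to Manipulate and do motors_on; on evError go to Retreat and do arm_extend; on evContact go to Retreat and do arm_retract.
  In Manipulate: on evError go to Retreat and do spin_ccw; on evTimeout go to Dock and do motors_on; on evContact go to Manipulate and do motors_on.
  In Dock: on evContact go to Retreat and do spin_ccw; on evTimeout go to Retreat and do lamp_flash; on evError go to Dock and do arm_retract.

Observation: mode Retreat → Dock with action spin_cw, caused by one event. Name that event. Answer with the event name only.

evContact

try evContact: (Retreat, evContact) → (Dock, spin_cw)  ← matches
try evError: (Retreat, evError) → (Dock, motors_on)
try evTimeout: (Retreat, evTimeout) → (Retreat, arm_retract)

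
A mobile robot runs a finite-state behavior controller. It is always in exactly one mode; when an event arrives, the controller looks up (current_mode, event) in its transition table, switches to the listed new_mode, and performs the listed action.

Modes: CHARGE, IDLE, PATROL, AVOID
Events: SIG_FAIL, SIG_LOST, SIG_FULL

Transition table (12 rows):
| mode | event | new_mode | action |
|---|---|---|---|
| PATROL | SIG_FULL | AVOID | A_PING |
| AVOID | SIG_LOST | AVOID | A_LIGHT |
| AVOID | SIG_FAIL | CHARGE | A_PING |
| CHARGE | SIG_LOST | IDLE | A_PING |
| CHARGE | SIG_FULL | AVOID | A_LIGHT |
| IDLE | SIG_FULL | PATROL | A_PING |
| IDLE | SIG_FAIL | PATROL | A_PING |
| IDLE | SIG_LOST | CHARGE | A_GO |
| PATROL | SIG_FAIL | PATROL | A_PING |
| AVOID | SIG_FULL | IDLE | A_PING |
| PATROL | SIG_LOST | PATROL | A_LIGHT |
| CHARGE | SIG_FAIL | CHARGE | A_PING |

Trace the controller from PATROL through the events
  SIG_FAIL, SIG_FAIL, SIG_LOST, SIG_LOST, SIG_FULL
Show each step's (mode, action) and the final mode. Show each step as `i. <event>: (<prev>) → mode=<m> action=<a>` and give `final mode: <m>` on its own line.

1. SIG_FAIL: (PATROL) → mode=PATROL action=A_PING
2. SIG_FAIL: (PATROL) → mode=PATROL action=A_PING
3. SIG_LOST: (PATROL) → mode=PATROL action=A_LIGHT
4. SIG_LOST: (PATROL) → mode=PATROL action=A_LIGHT
5. SIG_FULL: (PATROL) → mode=AVOID action=A_PING

final mode: AVOID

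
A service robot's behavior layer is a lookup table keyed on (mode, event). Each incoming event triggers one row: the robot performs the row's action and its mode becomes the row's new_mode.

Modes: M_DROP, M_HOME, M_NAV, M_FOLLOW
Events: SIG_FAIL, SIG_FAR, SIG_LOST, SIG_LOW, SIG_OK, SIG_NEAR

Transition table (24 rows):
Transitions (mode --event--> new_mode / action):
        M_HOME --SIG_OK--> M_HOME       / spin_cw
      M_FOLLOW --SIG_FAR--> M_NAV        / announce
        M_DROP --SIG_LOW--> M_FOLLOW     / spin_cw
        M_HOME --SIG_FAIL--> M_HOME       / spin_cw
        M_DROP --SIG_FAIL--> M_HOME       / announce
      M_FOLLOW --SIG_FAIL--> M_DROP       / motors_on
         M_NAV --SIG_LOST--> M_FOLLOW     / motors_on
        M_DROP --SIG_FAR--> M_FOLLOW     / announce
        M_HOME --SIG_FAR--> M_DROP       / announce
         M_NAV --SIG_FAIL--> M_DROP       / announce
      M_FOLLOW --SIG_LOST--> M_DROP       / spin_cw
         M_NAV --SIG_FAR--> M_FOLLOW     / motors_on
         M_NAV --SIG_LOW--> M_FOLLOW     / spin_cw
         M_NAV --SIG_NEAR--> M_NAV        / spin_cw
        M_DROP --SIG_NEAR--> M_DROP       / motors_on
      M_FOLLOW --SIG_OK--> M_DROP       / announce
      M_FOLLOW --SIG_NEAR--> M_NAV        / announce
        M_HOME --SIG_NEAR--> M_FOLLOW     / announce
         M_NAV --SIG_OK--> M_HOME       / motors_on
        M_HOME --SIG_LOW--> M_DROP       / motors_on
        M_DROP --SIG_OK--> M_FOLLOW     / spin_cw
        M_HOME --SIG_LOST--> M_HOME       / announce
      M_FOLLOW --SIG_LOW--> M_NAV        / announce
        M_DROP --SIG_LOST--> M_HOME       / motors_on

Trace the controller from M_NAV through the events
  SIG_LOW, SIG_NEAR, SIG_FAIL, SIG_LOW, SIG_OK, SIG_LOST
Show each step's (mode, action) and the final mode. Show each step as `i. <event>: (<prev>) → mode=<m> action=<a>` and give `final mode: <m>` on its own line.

1. SIG_LOW: (M_NAV) → mode=M_FOLLOW action=spin_cw
2. SIG_NEAR: (M_FOLLOW) → mode=M_NAV action=announce
3. SIG_FAIL: (M_NAV) → mode=M_DROP action=announce
4. SIG_LOW: (M_DROP) → mode=M_FOLLOW action=spin_cw
5. SIG_OK: (M_FOLLOW) → mode=M_DROP action=announce
6. SIG_LOST: (M_DROP) → mode=M_HOME action=motors_on

final mode: M_HOME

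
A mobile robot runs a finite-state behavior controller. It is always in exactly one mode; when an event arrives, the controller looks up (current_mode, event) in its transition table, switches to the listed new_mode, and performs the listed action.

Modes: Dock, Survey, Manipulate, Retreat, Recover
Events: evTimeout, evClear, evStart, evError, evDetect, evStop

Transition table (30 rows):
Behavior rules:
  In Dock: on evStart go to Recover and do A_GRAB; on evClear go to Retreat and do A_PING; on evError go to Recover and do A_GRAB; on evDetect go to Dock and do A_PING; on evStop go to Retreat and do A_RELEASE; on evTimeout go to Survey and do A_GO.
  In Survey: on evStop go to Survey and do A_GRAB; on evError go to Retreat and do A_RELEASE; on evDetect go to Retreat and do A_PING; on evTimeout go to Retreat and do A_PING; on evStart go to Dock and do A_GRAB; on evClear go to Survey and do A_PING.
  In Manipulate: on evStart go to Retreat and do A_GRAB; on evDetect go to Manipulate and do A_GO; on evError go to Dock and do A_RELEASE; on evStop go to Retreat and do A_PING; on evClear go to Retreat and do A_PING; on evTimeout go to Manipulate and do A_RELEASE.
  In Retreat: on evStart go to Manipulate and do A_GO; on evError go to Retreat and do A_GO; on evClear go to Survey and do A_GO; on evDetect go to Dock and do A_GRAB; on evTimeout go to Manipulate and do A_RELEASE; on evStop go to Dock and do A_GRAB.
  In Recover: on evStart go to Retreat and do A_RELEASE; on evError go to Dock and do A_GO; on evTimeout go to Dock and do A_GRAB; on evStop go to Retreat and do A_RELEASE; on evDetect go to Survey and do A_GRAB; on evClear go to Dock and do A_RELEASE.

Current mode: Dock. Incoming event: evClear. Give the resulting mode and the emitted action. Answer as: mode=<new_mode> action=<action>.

mode=Retreat action=A_PING

current mode = Dock; filter table to that mode:
  (Dock, evStart) → (Recover, A_GRAB)
  (Dock, evClear) → (Retreat, A_PING)  ← event matches
  (Dock, evError) → (Recover, A_GRAB)
  (Dock, evDetect) → (Dock, A_PING)
  (Dock, evStop) → (Retreat, A_RELEASE)
  (Dock, evTimeout) → (Survey, A_GO)
event = evClear selects (Retreat, A_PING)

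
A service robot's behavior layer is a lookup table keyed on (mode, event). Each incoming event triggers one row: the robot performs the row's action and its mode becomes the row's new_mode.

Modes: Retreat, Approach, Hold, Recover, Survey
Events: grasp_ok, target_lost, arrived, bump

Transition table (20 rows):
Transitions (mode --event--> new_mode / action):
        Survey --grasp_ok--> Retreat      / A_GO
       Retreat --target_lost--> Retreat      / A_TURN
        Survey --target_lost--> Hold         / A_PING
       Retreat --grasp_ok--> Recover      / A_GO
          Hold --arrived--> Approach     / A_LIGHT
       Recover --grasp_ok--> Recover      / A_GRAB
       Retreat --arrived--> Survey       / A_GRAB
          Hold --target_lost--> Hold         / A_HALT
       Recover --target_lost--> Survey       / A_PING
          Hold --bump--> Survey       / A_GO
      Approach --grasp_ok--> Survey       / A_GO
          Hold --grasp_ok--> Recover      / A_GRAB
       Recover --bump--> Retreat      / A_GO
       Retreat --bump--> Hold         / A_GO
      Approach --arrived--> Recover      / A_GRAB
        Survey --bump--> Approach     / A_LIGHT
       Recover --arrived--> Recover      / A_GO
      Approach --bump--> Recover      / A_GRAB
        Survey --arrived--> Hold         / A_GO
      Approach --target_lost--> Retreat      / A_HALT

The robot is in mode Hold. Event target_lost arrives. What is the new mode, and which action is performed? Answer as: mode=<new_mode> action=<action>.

mode=Hold action=A_HALT

current mode = Hold; filter table to that mode:
  (Hold, arrived) → (Approach, A_LIGHT)
  (Hold, target_lost) → (Hold, A_HALT)  ← event matches
  (Hold, bump) → (Survey, A_GO)
  (Hold, grasp_ok) → (Recover, A_GRAB)
event = target_lost selects (Hold, A_HALT)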